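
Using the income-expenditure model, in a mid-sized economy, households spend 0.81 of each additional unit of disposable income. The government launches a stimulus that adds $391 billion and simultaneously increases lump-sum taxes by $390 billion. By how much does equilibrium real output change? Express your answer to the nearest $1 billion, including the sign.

+$395 billion

Expenditure multiplier = 1/(1 − MPC) = 1/(1 − 0.81) = 1/0.19 ≈ 5.263.
ΔG contributes k·ΔG = (+$391 billion) / 0.19 ≈ +$2,057.9 billion.
ΔT of +$390 billion changes first-round spending by −c·ΔT = −$315.9 billion, contributing k·(−c·ΔT) = (−$315.9 billion) / 0.19 ≈ −$1,662.6 billion.
Net ΔY = k(ΔG − c·ΔT) = (+$75.1 billion) / 0.19 ≈ +$395 billion.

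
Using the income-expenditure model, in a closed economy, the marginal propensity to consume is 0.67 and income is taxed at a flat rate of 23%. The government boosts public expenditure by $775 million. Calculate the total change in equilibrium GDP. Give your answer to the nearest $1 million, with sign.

+$1,601 million

Government-spending multiplier = 1/(1 − c(1−t)) = 1/(1 − 0.67×0.77) = 1/0.4841 ≈ 2.066.
ΔY = k × ΔG = (+$775 million) / 0.4841 ≈ +$1,601 million.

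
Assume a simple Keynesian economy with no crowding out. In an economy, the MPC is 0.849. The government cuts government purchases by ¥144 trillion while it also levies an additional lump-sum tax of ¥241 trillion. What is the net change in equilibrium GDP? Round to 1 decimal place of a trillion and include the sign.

−¥2,308.7 trillion

Expenditure multiplier = 1/(1 − MPC) = 1/(1 − 0.849) = 1/0.151 ≈ 6.623.
ΔG contributes k·ΔG = (−¥144 trillion) / 0.151 ≈ −¥953.6 trillion.
ΔT of +¥241 trillion changes first-round spending by −c·ΔT = −¥204.609 trillion, contributing k·(−c·ΔT) = (−¥204.609 trillion) / 0.151 ≈ −¥1,355 trillion.
Net ΔY = k(ΔG − c·ΔT) = (−¥348.609 trillion) / 0.151 ≈ −¥2,308.7 trillion.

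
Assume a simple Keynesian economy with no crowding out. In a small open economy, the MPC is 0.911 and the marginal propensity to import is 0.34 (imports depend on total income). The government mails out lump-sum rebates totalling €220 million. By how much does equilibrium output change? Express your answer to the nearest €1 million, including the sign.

+€467 million

A lump-sum tax change of −€220 million shifts disposable income by +€220 million; first-round consumption changes by −c × ΔT = −0.911 × (−€220 million) = +€200.42 million.
Expenditure multiplier = 1/(1 − c + m) = 1/(1 − 0.911 + 0.34) = 1/0.429 ≈ 2.331.
The tax multiplier is −c × k ≈ −2.124, so ΔY = k × (−c·ΔT) = (+€200.42 million) / 0.429 ≈ +€467 million.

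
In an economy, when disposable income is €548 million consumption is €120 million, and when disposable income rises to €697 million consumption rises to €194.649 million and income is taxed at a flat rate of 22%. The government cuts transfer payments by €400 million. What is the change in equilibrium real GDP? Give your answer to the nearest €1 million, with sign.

−€329 million

MPC = ΔC/ΔYd = (194.649 − 120)/(697 − 548) = 74.649/149 = 0.501.
The transfer change shifts disposable income by −€400 million, so first-round consumption changes by c·ΔTR = 0.501 × (−€400 million) = −€200.4 million.
Expenditure multiplier = 1/(1 − c(1−t)) = 1/(1 − 0.501×0.78) = 1/0.60922 ≈ 1.641.
The transfer multiplier is c × k ≈ 0.822, so ΔY = k × (c·ΔTR) = (−€200.4 million) / 0.60922 ≈ −€329 million.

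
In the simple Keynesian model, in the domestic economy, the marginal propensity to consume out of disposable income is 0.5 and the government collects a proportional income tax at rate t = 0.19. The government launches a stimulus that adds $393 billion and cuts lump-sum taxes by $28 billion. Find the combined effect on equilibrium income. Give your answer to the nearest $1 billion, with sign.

+$684 billion

Expenditure multiplier = 1/(1 − c(1−t)) = 1/(1 − 0.5×0.81) = 1/0.595 ≈ 1.681.
ΔG contributes k·ΔG = (+$393 billion) / 0.595 ≈ +$660.5 billion.
ΔT of −$28 billion changes first-round spending by −c·ΔT = +$14 billion, contributing k·(−c·ΔT) = (+$14 billion) / 0.595 ≈ +$23.5 billion.
Net ΔY = k(ΔG − c·ΔT) = (+$407 billion) / 0.595 ≈ +$684 billion.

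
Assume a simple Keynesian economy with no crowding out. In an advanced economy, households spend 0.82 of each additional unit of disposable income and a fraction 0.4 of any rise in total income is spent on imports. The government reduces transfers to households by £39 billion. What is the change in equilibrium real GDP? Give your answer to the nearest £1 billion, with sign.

The transfer change shifts disposable income by −£39 billion, so first-round consumption changes by c·ΔTR = 0.82 × (−£39 billion) = −£31.98 billion.
Expenditure multiplier = 1/(1 − c + m) = 1/(1 − 0.82 + 0.4) = 1/0.58 ≈ 1.724.
The transfer multiplier is c × k ≈ 1.414, so ΔY = k × (c·ΔTR) = (−£31.98 billion) / 0.58 ≈ −£55 billion.

−£55 billion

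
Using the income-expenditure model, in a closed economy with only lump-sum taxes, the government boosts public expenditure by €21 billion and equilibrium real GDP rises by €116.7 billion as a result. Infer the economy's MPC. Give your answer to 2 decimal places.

Implied spending multiplier k = ΔY/ΔG = 116.7/21 ≈ 5.5571.
Since k = 1/(1 − MPC), MPC = 1 − 1/k = 1 − ΔG/ΔY = 1 − 21/116.7 ≈ 0.82.

0.82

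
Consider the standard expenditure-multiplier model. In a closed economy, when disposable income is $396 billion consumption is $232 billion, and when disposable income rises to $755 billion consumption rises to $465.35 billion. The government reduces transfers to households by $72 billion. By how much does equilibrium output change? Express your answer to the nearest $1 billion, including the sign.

MPC = ΔC/ΔYd = (465.35 − 232)/(755 − 396) = 233.35/359 = 0.65.
The transfer change shifts disposable income by −$72 billion, so first-round consumption changes by c·ΔTR = 0.65 × (−$72 billion) = −$46.8 billion.
Expenditure multiplier = 1/(1 − MPC) = 1/(1 − 0.65) = 1/0.35 ≈ 2.857.
The transfer multiplier is c × k ≈ 1.857, so ΔY = k × (c·ΔTR) = (−$46.8 billion) / 0.35 ≈ −$134 billion.

−$134 billion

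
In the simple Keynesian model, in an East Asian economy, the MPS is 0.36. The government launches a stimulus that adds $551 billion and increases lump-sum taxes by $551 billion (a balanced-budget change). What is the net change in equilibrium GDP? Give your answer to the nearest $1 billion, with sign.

+$551 billion

MPC = 1 − MPS = 1 − 0.36 = 0.64.
Expenditure multiplier = 1/(1 − MPC) = 1/(1 − 0.64) = 1/0.36 ≈ 2.778.
ΔG contributes k·ΔG = (+$551 billion) / 0.36 ≈ +$1,530.6 billion.
ΔT of +$551 billion changes first-round spending by −c·ΔT = −$352.64 billion, contributing k·(−c·ΔT) = (−$352.64 billion) / 0.36 ≈ −$979.6 billion.
With ΔG = ΔT and no other leakages, the balanced-budget multiplier is 1, so ΔY = ΔG = +$551 billion.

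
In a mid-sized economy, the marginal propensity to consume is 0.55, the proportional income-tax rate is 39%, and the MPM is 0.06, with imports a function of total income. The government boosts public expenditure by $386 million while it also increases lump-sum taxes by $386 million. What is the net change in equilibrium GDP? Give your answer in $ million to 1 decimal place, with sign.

+$239.8 million

Expenditure multiplier = 1/(1 − c(1−t) + m) = 1/(1 − 0.55×0.61 + 0.06) = 1/0.7245 ≈ 1.38.
ΔG contributes k·ΔG = (+$386 million) / 0.7245 ≈ +$532.8 million.
ΔT of +$386 million changes first-round spending by −c·ΔT = −$212.3 million, contributing k·(−c·ΔT) = (−$212.3 million) / 0.7245 ≈ −$293 million.
Net ΔY = k(ΔG − c·ΔT) = (+$173.7 million) / 0.7245 ≈ +$239.8 million.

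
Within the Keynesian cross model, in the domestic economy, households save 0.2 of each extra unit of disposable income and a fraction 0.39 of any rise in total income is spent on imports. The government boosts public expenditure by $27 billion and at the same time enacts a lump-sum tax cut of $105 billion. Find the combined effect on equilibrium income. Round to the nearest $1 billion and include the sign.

MPC = 1 − MPS = 1 − 0.2 = 0.8.
Expenditure multiplier = 1/(1 − c + m) = 1/(1 − 0.8 + 0.39) = 1/0.59 ≈ 1.695.
ΔG contributes k·ΔG = (+$27 billion) / 0.59 ≈ +$45.8 billion.
ΔT of −$105 billion changes first-round spending by −c·ΔT = +$84 billion, contributing k·(−c·ΔT) = (+$84 billion) / 0.59 ≈ +$142.4 billion.
Net ΔY = k(ΔG − c·ΔT) = (+$111 billion) / 0.59 ≈ +$188 billion.

+$188 billion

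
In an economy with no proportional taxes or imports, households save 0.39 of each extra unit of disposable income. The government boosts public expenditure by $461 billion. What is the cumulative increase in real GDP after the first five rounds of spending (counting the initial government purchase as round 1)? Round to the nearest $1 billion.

MPC = 1 − MPS = 1 − 0.39 = 0.61.
Round 1 adds ΔG = $461 billion; each later round is MPC = 0.61 times the previous.
After 5 rounds: 461 + 281.21 + 171.5381 + 104.638241 + 63.82932701 = ΔG·(1 − c^5)/(1 − c) = 461 × (1 − 0.0844596301)/0.39 ≈ $1,082 billion.

$1,082 billion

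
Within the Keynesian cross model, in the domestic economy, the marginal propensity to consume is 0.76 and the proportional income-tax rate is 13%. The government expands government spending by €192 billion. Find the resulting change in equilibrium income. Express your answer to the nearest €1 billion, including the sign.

+€567 billion

Spending multiplier = 1/(1 − c(1−t)) = 1/(1 − 0.76×0.87) = 1/0.3388 ≈ 2.952.
ΔY = k × ΔG = (+€192 billion) / 0.3388 ≈ +€567 billion.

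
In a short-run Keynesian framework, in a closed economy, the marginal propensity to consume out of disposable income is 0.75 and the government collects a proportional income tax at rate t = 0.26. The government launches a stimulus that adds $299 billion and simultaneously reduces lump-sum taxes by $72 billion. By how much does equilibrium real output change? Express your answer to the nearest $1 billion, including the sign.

+$793 billion

Expenditure multiplier = 1/(1 − c(1−t)) = 1/(1 − 0.75×0.74) = 1/0.445 ≈ 2.247.
ΔG contributes k·ΔG = (+$299 billion) / 0.445 ≈ +$671.9 billion.
ΔT of −$72 billion changes first-round spending by −c·ΔT = +$54 billion, contributing k·(−c·ΔT) = (+$54 billion) / 0.445 ≈ +$121.3 billion.
Net ΔY = k(ΔG − c·ΔT) = (+$353 billion) / 0.445 ≈ +$793 billion.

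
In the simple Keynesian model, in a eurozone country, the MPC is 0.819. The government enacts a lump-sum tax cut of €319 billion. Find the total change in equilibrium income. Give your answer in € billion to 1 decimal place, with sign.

+€1,443.4 billion

A lump-sum tax change of −€319 billion shifts disposable income by +€319 billion; first-round consumption changes by −c × ΔT = −0.819 × (−€319 billion) = +€261.261 billion.
Expenditure multiplier = 1/(1 − MPC) = 1/(1 − 0.819) = 1/0.181 ≈ 5.525.
The tax multiplier is −c × k ≈ −4.525, so ΔY = k × (−c·ΔT) = (+€261.261 billion) / 0.181 ≈ +€1,443.4 billion.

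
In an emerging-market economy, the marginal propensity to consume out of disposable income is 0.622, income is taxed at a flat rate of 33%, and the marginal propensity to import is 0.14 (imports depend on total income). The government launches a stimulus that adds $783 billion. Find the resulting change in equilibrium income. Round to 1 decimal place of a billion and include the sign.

Expenditure multiplier = 1/(1 − c(1−t) + m) = 1/(1 − 0.622×0.67 + 0.14) = 1/0.72326 ≈ 1.383.
ΔY = k × ΔG = (+$783 billion) / 0.72326 ≈ +$1,082.6 billion.

+$1,082.6 billion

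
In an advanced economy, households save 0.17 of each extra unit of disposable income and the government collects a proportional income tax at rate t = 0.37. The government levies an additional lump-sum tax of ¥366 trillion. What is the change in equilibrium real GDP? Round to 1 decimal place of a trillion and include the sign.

−¥636.7 trillion

MPC = 1 − MPS = 1 − 0.17 = 0.83.
A lump-sum tax change of +¥366 trillion shifts disposable income by −¥366 trillion; first-round consumption changes by −c × ΔT = −0.83 × (+¥366 trillion) = −¥303.78 trillion.
Expenditure multiplier = 1/(1 − c(1−t)) = 1/(1 − 0.83×0.63) = 1/0.4771 ≈ 2.096.
The tax multiplier is −c × k ≈ −1.74, so ΔY = k × (−c·ΔT) = (−¥303.78 trillion) / 0.4771 ≈ −¥636.7 trillion.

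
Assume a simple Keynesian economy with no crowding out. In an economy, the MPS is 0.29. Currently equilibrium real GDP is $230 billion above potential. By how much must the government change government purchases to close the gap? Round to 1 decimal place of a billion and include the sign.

−$66.7 billion

MPC = 1 − MPS = 1 − 0.29 = 0.71.
Spending multiplier = 1/(1 − MPC) = 1/(1 − 0.71) = 1/0.29 ≈ 3.448.
Need ΔY = −$230 billion, so ΔG = ΔY/k = (−$230 billion) × 0.29 = −$66.7 billion.
The government should cut government purchases by $66.7 billion.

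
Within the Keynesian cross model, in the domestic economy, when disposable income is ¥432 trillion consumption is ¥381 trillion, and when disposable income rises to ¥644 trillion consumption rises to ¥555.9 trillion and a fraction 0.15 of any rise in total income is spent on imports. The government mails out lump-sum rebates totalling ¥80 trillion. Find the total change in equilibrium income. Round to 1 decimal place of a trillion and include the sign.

MPC = ΔC/ΔYd = (555.9 − 381)/(644 − 432) = 174.9/212 = 0.825.
A lump-sum tax change of −¥80 trillion shifts disposable income by +¥80 trillion; first-round consumption changes by −c × ΔT = −0.825 × (−¥80 trillion) = +¥66 trillion.
Expenditure multiplier = 1/(1 − c + m) = 1/(1 − 0.825 + 0.15) = 1/0.325 ≈ 3.077.
The tax multiplier is −c × k ≈ −2.538, so ΔY = k × (−c·ΔT) = (+¥66 trillion) / 0.325 ≈ +¥203.1 trillion.

+¥203.1 trillion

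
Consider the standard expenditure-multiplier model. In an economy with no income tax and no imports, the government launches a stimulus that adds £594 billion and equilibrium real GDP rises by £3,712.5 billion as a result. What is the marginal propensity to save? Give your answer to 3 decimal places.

0.160

Implied spending multiplier k = ΔY/ΔG = 3,712.5/594 = 6.25.
Since k = 1/(1 − MPC), MPC = 1 − 1/k = 1 − ΔG/ΔY = 1 − 594/3,712.5 = 0.840.
MPS = 1 − MPC = 0.160.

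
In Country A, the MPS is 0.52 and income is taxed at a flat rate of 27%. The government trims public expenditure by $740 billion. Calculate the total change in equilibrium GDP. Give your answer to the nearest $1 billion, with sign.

MPC = 1 − MPS = 1 − 0.52 = 0.48.
Government-spending multiplier = 1/(1 − c(1−t)) = 1/(1 − 0.48×0.73) = 1/0.6496 ≈ 1.539.
ΔY = k × ΔG = (−$740 billion) / 0.6496 ≈ −$1,139 billion.

−$1,139 billion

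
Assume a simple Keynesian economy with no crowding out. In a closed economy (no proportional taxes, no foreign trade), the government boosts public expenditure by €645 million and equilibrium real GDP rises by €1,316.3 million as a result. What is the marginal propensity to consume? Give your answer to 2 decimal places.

Implied spending multiplier k = ΔY/ΔG = 1,316.3/645 ≈ 2.0408.
Since k = 1/(1 − MPC), MPC = 1 − 1/k = 1 − ΔG/ΔY = 1 − 645/1,316.3 ≈ 0.51.

0.51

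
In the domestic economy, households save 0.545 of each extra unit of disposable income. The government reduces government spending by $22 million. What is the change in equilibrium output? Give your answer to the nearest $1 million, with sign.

MPC = 1 − MPS = 1 − 0.545 = 0.455.
Spending multiplier = 1/(1 − MPC) = 1/(1 − 0.455) = 1/0.545 ≈ 1.835.
ΔY = k × ΔG = (−$22 million) / 0.545 ≈ −$40 million.

−$40 million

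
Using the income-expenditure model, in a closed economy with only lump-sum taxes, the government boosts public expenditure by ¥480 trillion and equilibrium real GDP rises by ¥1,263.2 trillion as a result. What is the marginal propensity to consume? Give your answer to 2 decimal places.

Implied spending multiplier k = ΔY/ΔG = 1,263.2/480 ≈ 2.6317.
Since k = 1/(1 − MPC), MPC = 1 − 1/k = 1 − ΔG/ΔY = 1 − 480/1,263.2 ≈ 0.62.

0.62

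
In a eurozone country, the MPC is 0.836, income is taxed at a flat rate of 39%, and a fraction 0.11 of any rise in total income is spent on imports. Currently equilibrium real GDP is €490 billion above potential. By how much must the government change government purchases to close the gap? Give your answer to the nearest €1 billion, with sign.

−€294 billion

Spending multiplier = 1/(1 − c(1−t) + m) = 1/(1 − 0.836×0.61 + 0.11) = 1/0.60004 ≈ 1.667.
Need ΔY = −€490 billion, so ΔG = ΔY/k = (−€490 billion) × 0.60004 ≈ −€294 billion.
The government should cut government purchases by €294 billion.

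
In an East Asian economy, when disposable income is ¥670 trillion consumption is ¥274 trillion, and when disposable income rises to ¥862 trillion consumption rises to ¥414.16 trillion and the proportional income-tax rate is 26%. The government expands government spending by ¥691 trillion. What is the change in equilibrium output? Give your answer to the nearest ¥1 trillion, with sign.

+¥1,503 trillion

MPC = ΔC/ΔYd = (414.16 − 274)/(862 − 670) = 140.16/192 = 0.73.
Spending multiplier = 1/(1 − c(1−t)) = 1/(1 − 0.73×0.74) = 1/0.4598 ≈ 2.175.
ΔY = k × ΔG = (+¥691 trillion) / 0.4598 ≈ +¥1,503 trillion.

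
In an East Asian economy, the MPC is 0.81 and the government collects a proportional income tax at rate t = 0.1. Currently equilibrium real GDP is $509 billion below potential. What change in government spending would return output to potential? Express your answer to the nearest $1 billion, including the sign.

Spending multiplier = 1/(1 − c(1−t)) = 1/(1 − 0.81×0.9) = 1/0.271 ≈ 3.69.
Need ΔY = +$509 billion, so ΔG = ΔY/k = (+$509 billion) × 0.271 ≈ +$138 billion.
The government should increase government spending by $138 billion.

+$138 billion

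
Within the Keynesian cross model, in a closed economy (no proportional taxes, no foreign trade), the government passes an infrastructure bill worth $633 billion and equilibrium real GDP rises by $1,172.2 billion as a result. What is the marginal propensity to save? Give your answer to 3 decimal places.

Implied spending multiplier k = ΔY/ΔG = 1,172.2/633 ≈ 1.8518.
Since k = 1/(1 − MPC), MPC = 1 − 1/k = 1 − ΔG/ΔY = 1 − 633/1,172.2 ≈ 0.460.
MPS = 1 − MPC = 0.540.

0.540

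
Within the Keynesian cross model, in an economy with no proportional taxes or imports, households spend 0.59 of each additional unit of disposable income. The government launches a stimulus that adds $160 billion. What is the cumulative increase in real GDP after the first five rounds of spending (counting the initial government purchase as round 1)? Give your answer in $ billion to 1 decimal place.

$362.3 billion

Round 1 adds ΔG = $160 billion; each later round is MPC = 0.59 times the previous.
After 5 rounds: 160 + 94.4 + 55.696 + 32.86064 + 19.3877776 = ΔG·(1 − c^5)/(1 − c) = 160 × (1 − 0.0714924299)/0.41 ≈ $362.3 billion.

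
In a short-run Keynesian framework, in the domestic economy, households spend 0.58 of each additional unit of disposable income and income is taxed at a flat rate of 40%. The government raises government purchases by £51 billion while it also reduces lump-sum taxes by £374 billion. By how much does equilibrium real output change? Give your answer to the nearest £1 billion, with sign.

Expenditure multiplier = 1/(1 − c(1−t)) = 1/(1 − 0.58×0.6) = 1/0.652 ≈ 1.534.
ΔG contributes k·ΔG = (+£51 billion) / 0.652 ≈ +£78.2 billion.
ΔT of −£374 billion changes first-round spending by −c·ΔT = +£216.92 billion, contributing k·(−c·ΔT) = (+£216.92 billion) / 0.652 ≈ +£332.7 billion.
Net ΔY = k(ΔG − c·ΔT) = (+£267.92 billion) / 0.652 ≈ +£411 billion.

+£411 billion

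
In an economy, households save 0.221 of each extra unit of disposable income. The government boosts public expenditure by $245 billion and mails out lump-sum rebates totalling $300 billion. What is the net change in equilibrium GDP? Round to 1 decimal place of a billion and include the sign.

MPC = 1 − MPS = 1 − 0.221 = 0.779.
Expenditure multiplier = 1/(1 − MPC) = 1/(1 − 0.779) = 1/0.221 ≈ 4.525.
ΔG contributes k·ΔG = (+$245 billion) / 0.221 ≈ +$1,108.6 billion.
ΔT of −$300 billion changes first-round spending by −c·ΔT = +$233.7 billion, contributing k·(−c·ΔT) = (+$233.7 billion) / 0.221 ≈ +$1,057.5 billion.
Net ΔY = k(ΔG − c·ΔT) = (+$478.7 billion) / 0.221 ≈ +$2,166.1 billion.

+$2,166.1 billion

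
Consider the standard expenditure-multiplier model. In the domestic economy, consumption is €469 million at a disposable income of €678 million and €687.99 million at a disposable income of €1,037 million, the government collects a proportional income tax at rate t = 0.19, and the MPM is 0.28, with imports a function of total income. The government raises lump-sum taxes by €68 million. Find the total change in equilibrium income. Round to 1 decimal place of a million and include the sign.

−€52.8 million

MPC = ΔC/ΔYd = (687.99 − 469)/(1,037 − 678) = 218.99/359 = 0.61.
A lump-sum tax change of +€68 million shifts disposable income by −€68 million; first-round consumption changes by −c × ΔT = −0.61 × (+€68 million) = −€41.48 million.
Expenditure multiplier = 1/(1 − c(1−t) + m) = 1/(1 − 0.61×0.81 + 0.28) = 1/0.7859 ≈ 1.272.
The tax multiplier is −c × k ≈ −0.776, so ΔY = k × (−c·ΔT) = (−€41.48 million) / 0.7859 ≈ −€52.8 million.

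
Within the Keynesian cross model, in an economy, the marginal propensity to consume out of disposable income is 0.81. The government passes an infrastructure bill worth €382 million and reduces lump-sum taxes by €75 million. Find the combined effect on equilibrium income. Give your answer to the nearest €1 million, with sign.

Expenditure multiplier = 1/(1 − MPC) = 1/(1 − 0.81) = 1/0.19 ≈ 5.263.
ΔG contributes k·ΔG = (+€382 million) / 0.19 ≈ +€2,010.5 million.
ΔT of −€75 million changes first-round spending by −c·ΔT = +€60.75 million, contributing k·(−c·ΔT) = (+€60.75 million) / 0.19 ≈ +€319.7 million.
Net ΔY = k(ΔG − c·ΔT) = (+€442.75 million) / 0.19 ≈ +€2,330 million.

+€2,330 million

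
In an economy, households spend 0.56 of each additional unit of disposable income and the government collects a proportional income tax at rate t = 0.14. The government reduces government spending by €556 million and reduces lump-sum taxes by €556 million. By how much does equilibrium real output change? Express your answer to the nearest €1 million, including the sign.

Expenditure multiplier = 1/(1 − c(1−t)) = 1/(1 − 0.56×0.86) = 1/0.5184 ≈ 1.929.
ΔG contributes k·ΔG = (−€556 million) / 0.5184 ≈ −€1,072.5 million.
ΔT of −€556 million changes first-round spending by −c·ΔT = +€311.36 million, contributing k·(−c·ΔT) = (+€311.36 million) / 0.5184 ≈ +€600.6 million.
Net ΔY = k(ΔG − c·ΔT) = (−€244.64 million) / 0.5184 ≈ −€472 million.

−€472 million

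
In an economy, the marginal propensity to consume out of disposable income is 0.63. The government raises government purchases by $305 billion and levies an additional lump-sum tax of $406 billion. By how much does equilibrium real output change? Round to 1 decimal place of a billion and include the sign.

Expenditure multiplier = 1/(1 − MPC) = 1/(1 − 0.63) = 1/0.37 ≈ 2.703.
ΔG contributes k·ΔG = (+$305 billion) / 0.37 ≈ +$824.3 billion.
ΔT of +$406 billion changes first-round spending by −c·ΔT = −$255.78 billion, contributing k·(−c·ΔT) = (−$255.78 billion) / 0.37 ≈ −$691.3 billion.
Net ΔY = k(ΔG − c·ΔT) = (+$49.22 billion) / 0.37 ≈ +$133 billion.

+$133.0 billion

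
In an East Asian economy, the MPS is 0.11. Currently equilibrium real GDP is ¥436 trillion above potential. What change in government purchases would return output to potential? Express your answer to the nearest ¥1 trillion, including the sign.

−¥48 trillion

MPC = 1 − MPS = 1 − 0.11 = 0.89.
Spending multiplier = 1/(1 − MPC) = 1/(1 − 0.89) = 1/0.11 ≈ 9.091.
Need ΔY = −¥436 trillion, so ΔG = ΔY/k = (−¥436 trillion) × 0.11 ≈ −¥48 trillion.
The government should cut government purchases by ¥48 trillion.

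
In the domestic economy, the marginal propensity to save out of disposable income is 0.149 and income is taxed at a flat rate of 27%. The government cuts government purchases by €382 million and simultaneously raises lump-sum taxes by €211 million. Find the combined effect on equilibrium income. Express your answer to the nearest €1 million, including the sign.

MPC = 1 − MPS = 1 − 0.149 = 0.851.
Expenditure multiplier = 1/(1 − c(1−t)) = 1/(1 − 0.851×0.73) = 1/0.37877 ≈ 2.64.
ΔG contributes k·ΔG = (−€382 million) / 0.37877 ≈ −€1,008.5 million.
ΔT of +€211 million changes first-round spending by −c·ΔT = −€179.561 million, contributing k·(−c·ΔT) = (−€179.561 million) / 0.37877 ≈ −€474.1 million.
Net ΔY = k(ΔG − c·ΔT) = (−€561.561 million) / 0.37877 ≈ −€1,483 million.

−€1,483 million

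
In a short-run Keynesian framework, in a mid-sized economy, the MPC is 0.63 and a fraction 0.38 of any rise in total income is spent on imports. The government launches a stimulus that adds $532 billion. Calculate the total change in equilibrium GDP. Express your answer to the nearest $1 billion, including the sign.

Spending multiplier = 1/(1 − c + m) = 1/(1 − 0.63 + 0.38) = 1/0.75 ≈ 1.333.
ΔY = k × ΔG = (+$532 billion) / 0.75 ≈ +$709 billion.

+$709 billion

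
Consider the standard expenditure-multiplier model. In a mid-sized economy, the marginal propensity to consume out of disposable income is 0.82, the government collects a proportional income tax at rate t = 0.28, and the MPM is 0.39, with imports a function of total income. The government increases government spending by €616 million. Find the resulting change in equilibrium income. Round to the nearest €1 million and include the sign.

+€770 million

Expenditure multiplier = 1/(1 − c(1−t) + m) = 1/(1 − 0.82×0.72 + 0.39) = 1/0.7996 ≈ 1.251.
ΔY = k × ΔG = (+€616 million) / 0.7996 ≈ +€770 million.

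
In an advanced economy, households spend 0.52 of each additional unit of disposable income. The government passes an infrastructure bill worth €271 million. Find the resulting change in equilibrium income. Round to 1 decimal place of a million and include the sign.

+€564.6 million

Spending multiplier = 1/(1 − MPC) = 1/(1 − 0.52) = 1/0.48 ≈ 2.083.
ΔY = k × ΔG = (+€271 million) / 0.48 ≈ +€564.6 million.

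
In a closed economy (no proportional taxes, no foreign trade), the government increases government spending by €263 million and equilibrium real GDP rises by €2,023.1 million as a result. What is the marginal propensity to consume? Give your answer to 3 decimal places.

0.870

Implied spending multiplier k = ΔY/ΔG = 2,023.1/263 ≈ 7.6924.
Since k = 1/(1 − MPC), MPC = 1 − 1/k = 1 − ΔG/ΔY = 1 − 263/2,023.1 ≈ 0.870.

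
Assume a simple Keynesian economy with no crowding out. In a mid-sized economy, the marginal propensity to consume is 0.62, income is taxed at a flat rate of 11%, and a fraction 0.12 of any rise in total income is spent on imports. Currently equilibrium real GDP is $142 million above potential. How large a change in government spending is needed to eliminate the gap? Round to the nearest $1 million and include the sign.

Spending multiplier = 1/(1 − c(1−t) + m) = 1/(1 − 0.62×0.89 + 0.12) = 1/0.5682 ≈ 1.76.
Need ΔY = −$142 million, so ΔG = ΔY/k = (−$142 million) × 0.5682 ≈ −$81 million.
The government should cut government spending by $81 million.

−$81 million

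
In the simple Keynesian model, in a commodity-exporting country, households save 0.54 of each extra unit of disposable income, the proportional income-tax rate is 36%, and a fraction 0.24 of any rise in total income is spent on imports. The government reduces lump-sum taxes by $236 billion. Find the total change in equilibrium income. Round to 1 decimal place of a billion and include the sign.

+$114.8 billion

MPC = 1 − MPS = 1 − 0.54 = 0.46.
A lump-sum tax change of −$236 billion shifts disposable income by +$236 billion; first-round consumption changes by −c × ΔT = −0.46 × (−$236 billion) = +$108.56 billion.
Expenditure multiplier = 1/(1 − c(1−t) + m) = 1/(1 − 0.46×0.64 + 0.24) = 1/0.9456 ≈ 1.058.
The tax multiplier is −c × k ≈ −0.486, so ΔY = k × (−c·ΔT) = (+$108.56 billion) / 0.9456 ≈ +$114.8 billion.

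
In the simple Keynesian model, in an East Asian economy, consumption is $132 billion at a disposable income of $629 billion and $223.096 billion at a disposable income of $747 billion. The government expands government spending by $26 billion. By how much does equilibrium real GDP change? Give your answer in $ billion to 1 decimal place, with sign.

MPC = ΔC/ΔYd = (223.096 − 132)/(747 − 629) = 91.096/118 = 0.772.
Expenditure multiplier = 1/(1 − MPC) = 1/(1 − 0.772) = 1/0.228 ≈ 4.386.
ΔY = k × ΔG = (+$26 billion) / 0.228 ≈ +$114 billion.

+$114.0 billion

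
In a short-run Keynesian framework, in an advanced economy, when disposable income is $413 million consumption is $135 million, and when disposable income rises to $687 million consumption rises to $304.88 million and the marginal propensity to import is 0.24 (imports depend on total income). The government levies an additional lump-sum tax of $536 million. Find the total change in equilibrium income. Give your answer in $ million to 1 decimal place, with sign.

−$536.0 million

MPC = ΔC/ΔYd = (304.88 − 135)/(687 − 413) = 169.88/274 = 0.62.
A lump-sum tax change of +$536 million shifts disposable income by −$536 million; first-round consumption changes by −c × ΔT = −0.62 × (+$536 million) = −$332.32 million.
Expenditure multiplier = 1/(1 − c + m) = 1/(1 − 0.62 + 0.24) = 1/0.62 ≈ 1.613.
The tax multiplier is −c × k = −1, so ΔY = k × (−c·ΔT) = (−$332.32 million) / 0.62 = −$536 million.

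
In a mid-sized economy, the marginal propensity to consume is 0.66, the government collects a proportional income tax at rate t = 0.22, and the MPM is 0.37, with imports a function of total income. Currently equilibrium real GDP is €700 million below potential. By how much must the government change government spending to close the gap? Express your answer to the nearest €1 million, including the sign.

+€599 million

Spending multiplier = 1/(1 − c(1−t) + m) = 1/(1 − 0.66×0.78 + 0.37) = 1/0.8552 ≈ 1.169.
Need ΔY = +€700 million, so ΔG = ΔY/k = (+€700 million) × 0.8552 ≈ +€599 million.
The government should increase government spending by €599 million.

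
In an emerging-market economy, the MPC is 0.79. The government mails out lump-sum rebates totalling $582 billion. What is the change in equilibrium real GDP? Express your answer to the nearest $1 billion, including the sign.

A lump-sum tax change of −$582 billion shifts disposable income by +$582 billion; first-round consumption changes by −c × ΔT = −0.79 × (−$582 billion) = +$459.78 billion.
Expenditure multiplier = 1/(1 − MPC) = 1/(1 − 0.79) = 1/0.21 ≈ 4.762.
The tax multiplier is −c × k ≈ −3.762, so ΔY = k × (−c·ΔT) = (+$459.78 billion) / 0.21 ≈ +$2,189 billion.

+$2,189 billion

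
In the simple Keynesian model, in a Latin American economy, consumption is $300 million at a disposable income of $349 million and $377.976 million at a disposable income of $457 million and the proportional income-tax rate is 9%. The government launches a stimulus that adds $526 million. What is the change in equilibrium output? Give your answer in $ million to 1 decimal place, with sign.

+$1,533.6 million

MPC = ΔC/ΔYd = (377.976 − 300)/(457 − 349) = 77.976/108 = 0.722.
Spending multiplier = 1/(1 − c(1−t)) = 1/(1 − 0.722×0.91) = 1/0.34298 ≈ 2.916.
ΔY = k × ΔG = (+$526 million) / 0.34298 ≈ +$1,533.6 million.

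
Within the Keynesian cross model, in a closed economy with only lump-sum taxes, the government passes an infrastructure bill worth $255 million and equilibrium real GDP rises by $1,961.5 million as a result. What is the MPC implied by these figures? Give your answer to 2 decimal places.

0.87

Implied spending multiplier k = ΔY/ΔG = 1,961.5/255 ≈ 7.6922.
Since k = 1/(1 − MPC), MPC = 1 − 1/k = 1 − ΔG/ΔY = 1 − 255/1,961.5 ≈ 0.87.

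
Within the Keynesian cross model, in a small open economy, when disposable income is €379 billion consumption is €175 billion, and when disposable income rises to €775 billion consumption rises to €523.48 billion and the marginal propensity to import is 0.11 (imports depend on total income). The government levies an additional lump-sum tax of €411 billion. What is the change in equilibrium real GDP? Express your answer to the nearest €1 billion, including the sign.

MPC = ΔC/ΔYd = (523.48 − 175)/(775 − 379) = 348.48/396 = 0.88.
A lump-sum tax change of +€411 billion shifts disposable income by −€411 billion; first-round consumption changes by −c × ΔT = −0.88 × (+€411 billion) = −€361.68 billion.
Expenditure multiplier = 1/(1 − c + m) = 1/(1 − 0.88 + 0.11) = 1/0.23 ≈ 4.348.
The tax multiplier is −c × k ≈ −3.826, so ΔY = k × (−c·ΔT) = (−€361.68 billion) / 0.23 ≈ −€1,573 billion.

−€1,573 billion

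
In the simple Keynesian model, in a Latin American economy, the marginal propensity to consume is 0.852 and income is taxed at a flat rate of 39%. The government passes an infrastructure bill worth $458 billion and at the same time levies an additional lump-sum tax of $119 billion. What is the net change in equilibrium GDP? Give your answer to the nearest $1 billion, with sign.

+$743 billion

Expenditure multiplier = 1/(1 − c(1−t)) = 1/(1 − 0.852×0.61) = 1/0.48028 ≈ 2.082.
ΔG contributes k·ΔG = (+$458 billion) / 0.48028 ≈ +$953.6 billion.
ΔT of +$119 billion changes first-round spending by −c·ΔT = −$101.388 billion, contributing k·(−c·ΔT) = (−$101.388 billion) / 0.48028 ≈ −$211.1 billion.
Net ΔY = k(ΔG − c·ΔT) = (+$356.612 billion) / 0.48028 ≈ +$743 billion.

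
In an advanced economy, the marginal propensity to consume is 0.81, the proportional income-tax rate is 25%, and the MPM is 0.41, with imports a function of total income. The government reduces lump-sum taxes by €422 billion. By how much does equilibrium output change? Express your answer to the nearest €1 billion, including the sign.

A lump-sum tax change of −€422 billion shifts disposable income by +€422 billion; first-round consumption changes by −c × ΔT = −0.81 × (−€422 billion) = +€341.82 billion.
Expenditure multiplier = 1/(1 − c(1−t) + m) = 1/(1 − 0.81×0.75 + 0.41) = 1/0.8025 ≈ 1.246.
The tax multiplier is −c × k ≈ −1.009, so ΔY = k × (−c·ΔT) = (+€341.82 billion) / 0.8025 ≈ +€426 billion.

+€426 billion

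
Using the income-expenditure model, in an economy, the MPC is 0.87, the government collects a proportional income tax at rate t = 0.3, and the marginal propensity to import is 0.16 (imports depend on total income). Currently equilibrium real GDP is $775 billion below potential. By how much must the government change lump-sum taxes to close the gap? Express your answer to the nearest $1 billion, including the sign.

−$491 billion

Spending multiplier = 1/(1 − c(1−t) + m) = 1/(1 − 0.87×0.7 + 0.16) = 1/0.551 ≈ 1.815.
Tax multiplier = −c·k = −0.87/0.551 ≈ −1.579. Need ΔY = +$775 billion, so ΔT = ΔY/(−c·k) = −(+$775 billion) × 0.551 / 0.87 ≈ −$491 billion.
The government should cut lump-sum taxes by $491 billion.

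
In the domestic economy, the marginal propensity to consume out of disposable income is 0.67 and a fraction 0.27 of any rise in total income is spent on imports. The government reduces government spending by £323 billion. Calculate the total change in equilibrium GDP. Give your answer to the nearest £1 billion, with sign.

Government-spending multiplier = 1/(1 − c + m) = 1/(1 − 0.67 + 0.27) = 1/0.6 ≈ 1.667.
ΔY = k × ΔG = (−£323 billion) / 0.6 ≈ −£538 billion.

−£538 billion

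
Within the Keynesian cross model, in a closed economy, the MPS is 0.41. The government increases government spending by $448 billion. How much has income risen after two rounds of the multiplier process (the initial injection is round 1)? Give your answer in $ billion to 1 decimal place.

$712.3 billion

MPC = 1 − MPS = 1 − 0.41 = 0.59.
Round 1 adds ΔG = $448 billion; each later round is MPC = 0.59 times the previous.
After 2 rounds: 448 + 264.32 = ΔG·(1 − c^2)/(1 − c) = 448 × (1 − 0.3481)/0.41 ≈ $712.3 billion.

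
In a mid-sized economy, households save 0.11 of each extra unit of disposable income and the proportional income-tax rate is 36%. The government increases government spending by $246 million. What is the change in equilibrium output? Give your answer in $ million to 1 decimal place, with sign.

+$571.6 million

MPC = 1 − MPS = 1 − 0.11 = 0.89.
Expenditure multiplier = 1/(1 − c(1−t)) = 1/(1 − 0.89×0.64) = 1/0.4304 ≈ 2.323.
ΔY = k × ΔG = (+$246 million) / 0.4304 ≈ +$571.6 million.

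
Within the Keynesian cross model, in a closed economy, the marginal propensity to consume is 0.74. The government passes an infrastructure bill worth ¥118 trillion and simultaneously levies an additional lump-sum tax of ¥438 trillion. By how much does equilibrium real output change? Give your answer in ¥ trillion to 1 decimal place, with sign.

−¥792.8 trillion

Expenditure multiplier = 1/(1 − MPC) = 1/(1 − 0.74) = 1/0.26 ≈ 3.846.
ΔG contributes k·ΔG = (+¥118 trillion) / 0.26 ≈ +¥453.8 trillion.
ΔT of +¥438 trillion changes first-round spending by −c·ΔT = −¥324.12 trillion, contributing k·(−c·ΔT) = (−¥324.12 trillion) / 0.26 ≈ −¥1,246.6 trillion.
Net ΔY = k(ΔG − c·ΔT) = (−¥206.12 trillion) / 0.26 ≈ −¥792.8 trillion.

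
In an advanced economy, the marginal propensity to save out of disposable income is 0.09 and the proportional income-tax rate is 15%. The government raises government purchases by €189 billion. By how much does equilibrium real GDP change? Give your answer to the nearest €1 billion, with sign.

+€834 billion

MPC = 1 − MPS = 1 − 0.09 = 0.91.
Expenditure multiplier = 1/(1 − c(1−t)) = 1/(1 − 0.91×0.85) = 1/0.2265 ≈ 4.415.
ΔY = k × ΔG = (+€189 billion) / 0.2265 ≈ +€834 billion.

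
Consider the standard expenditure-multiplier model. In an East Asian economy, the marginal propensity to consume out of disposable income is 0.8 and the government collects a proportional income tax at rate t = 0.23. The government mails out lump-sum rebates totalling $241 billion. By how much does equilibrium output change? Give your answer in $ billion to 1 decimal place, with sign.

A lump-sum tax change of −$241 billion shifts disposable income by +$241 billion; first-round consumption changes by −c × ΔT = −0.8 × (−$241 billion) = +$192.8 billion.
Expenditure multiplier = 1/(1 − c(1−t)) = 1/(1 − 0.8×0.77) = 1/0.384 ≈ 2.604.
The tax multiplier is −c × k ≈ −2.083, so ΔY = k × (−c·ΔT) = (+$192.8 billion) / 0.384 ≈ +$502.1 billion.

+$502.1 billion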